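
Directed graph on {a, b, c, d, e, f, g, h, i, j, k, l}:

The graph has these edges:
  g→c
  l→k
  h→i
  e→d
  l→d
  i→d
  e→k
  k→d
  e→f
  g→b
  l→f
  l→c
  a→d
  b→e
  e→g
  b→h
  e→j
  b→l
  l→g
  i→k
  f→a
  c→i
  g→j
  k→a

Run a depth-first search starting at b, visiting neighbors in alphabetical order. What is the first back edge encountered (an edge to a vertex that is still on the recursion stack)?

DFS from b (visiting neighbors in alphabetical order); mark gray on enter, black on exit:
b gray
  e gray
    d gray
    d black
    f gray
      a gray
        a→d: d black — skip
      a black
    f black
    g gray
      g→b: b is gray → back edge
First back edge: g → b.

g->b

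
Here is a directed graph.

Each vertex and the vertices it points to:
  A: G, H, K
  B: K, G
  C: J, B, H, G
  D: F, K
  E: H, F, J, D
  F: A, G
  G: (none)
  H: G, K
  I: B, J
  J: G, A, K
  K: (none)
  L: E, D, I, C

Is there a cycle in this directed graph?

DFS with white/gray/black marking, starting from H:
H gray
  G gray
  G black
  K gray
  K black
H black
A gray
  A→G: G black — skip
  A→H: H black — skip
  A→K: K black — skip
A black
B gray
  B→K: K black — skip
  B→G: G black — skip
B black
C gray
  J gray
    J→G: G black — skip
    J→A: A black — skip
    J→K: K black — skip
  J black
  C→B: B black — skip
  C→H: H black — skip
  C→G: G black — skip
C black
D gray
  F gray
    F→A: A black — skip
    F→G: G black — skip
  F black
  D→K: K black — skip
D black
E gray
  E→H: H black — skip
  E→F: F black — skip
  E→J: J black — skip
  E→D: D black — skip
E black
I gray
  I→B: B black — skip
  I→J: J black — skip
I black
L gray
  L→E: E black — skip
  L→D: D black — skip
  L→I: I black — skip
  L→C: C black — skip
L black
Every edge goes to a white or black vertex — no back edge, so the graph is acyclic.

No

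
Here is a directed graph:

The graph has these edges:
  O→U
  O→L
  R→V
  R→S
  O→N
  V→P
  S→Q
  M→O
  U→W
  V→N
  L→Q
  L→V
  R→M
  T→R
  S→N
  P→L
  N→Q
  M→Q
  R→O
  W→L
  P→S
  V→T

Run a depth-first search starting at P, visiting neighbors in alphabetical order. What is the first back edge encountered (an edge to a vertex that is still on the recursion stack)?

V→P

DFS from P (visiting neighbors in alphabetical order); mark gray on enter, black on exit:
P gray
  L gray
    Q gray
    Q black
    V gray
      N gray
        N→Q: Q black — skip
      N black
      V→P: P is gray → back edge
First back edge: V → P.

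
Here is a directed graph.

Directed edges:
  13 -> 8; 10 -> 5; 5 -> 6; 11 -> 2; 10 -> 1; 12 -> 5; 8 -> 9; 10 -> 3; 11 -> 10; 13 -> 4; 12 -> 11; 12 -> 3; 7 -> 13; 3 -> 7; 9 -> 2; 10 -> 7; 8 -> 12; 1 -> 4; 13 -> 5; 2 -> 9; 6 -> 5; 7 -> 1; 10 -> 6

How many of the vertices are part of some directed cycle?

11

A vertex is on a directed cycle iff it belongs to a strongly connected component of size ≥ 2 (or has a self-loop).
The vertices on cycles are {2, 3, 5, 6, 7, 8, 9, 10, 11, 12, 13} — 11 in total.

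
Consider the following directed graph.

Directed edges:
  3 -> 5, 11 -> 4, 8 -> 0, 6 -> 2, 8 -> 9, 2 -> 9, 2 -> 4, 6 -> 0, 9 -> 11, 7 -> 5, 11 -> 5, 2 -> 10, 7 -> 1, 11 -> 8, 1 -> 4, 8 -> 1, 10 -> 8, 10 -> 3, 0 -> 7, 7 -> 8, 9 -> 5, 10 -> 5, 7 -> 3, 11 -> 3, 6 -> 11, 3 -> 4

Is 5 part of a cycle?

5 lies on a cycle iff there is a path from 5 back to itself.
Exploring from 5, it never reaches itself; equivalently, its strongly connected component is a singleton.

No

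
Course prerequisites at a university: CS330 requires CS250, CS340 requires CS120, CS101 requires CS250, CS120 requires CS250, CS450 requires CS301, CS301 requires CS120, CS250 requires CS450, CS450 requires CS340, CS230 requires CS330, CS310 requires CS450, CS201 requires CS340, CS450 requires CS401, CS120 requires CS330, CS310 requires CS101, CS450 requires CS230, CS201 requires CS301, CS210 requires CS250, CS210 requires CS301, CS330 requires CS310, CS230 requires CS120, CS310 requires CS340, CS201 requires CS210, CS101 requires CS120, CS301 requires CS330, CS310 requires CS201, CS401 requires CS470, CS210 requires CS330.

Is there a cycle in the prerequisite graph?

Yes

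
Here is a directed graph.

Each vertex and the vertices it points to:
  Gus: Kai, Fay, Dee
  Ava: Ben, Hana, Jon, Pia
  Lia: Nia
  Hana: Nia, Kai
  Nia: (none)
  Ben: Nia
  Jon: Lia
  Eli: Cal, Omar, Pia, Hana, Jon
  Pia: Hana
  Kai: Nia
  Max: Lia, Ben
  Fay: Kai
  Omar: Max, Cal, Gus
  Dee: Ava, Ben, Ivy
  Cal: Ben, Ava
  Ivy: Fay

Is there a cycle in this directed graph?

No

DFS with white/gray/black marking, starting from Ava:
Ava gray
  Ben gray
    Nia gray
    Nia black
  Ben black
  Hana gray
    Hana→Nia: Nia black — skip
    Kai gray
      Kai→Nia: Nia black — skip
    Kai black
  Hana black
  Jon gray
    Lia gray
      Lia→Nia: Nia black — skip
    Lia black
  Jon black
  Pia gray
    Pia→Hana: Hana black — skip
  Pia black
Ava black
Gus gray
  Gus→Kai: Kai black — skip
  Fay gray
    Fay→Kai: Kai black — skip
  Fay black
  Dee gray
    Dee→Ava: Ava black — skip
    Dee→Ben: Ben black — skip
    Ivy gray
      Ivy→Fay: Fay black — skip
    Ivy black
  Dee black
Gus black
Eli gray
  Cal gray
    Cal→Ben: Ben black — skip
    Cal→Ava: Ava black — skip
  Cal black
  Omar gray
    Max gray
      Max→Lia: Lia black — skip
      Max→Ben: Ben black — skip
    Max black
    Omar→Cal: Cal black — skip
    Omar→Gus: Gus black — skip
  Omar black
  Eli→Pia: Pia black — skip
  Eli→Hana: Hana black — skip
  Eli→Jon: Jon black — skip
Eli black
Every edge goes to a white or black vertex — no back edge, so the graph is acyclic.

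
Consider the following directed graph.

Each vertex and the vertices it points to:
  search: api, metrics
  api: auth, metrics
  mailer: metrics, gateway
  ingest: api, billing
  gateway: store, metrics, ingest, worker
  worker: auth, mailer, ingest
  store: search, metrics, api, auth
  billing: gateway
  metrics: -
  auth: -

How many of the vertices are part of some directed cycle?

5

A vertex is on a directed cycle iff it belongs to a strongly connected component of size ≥ 2 (or has a self-loop).
The vertices on cycles are {ingest, mailer, worker, billing, gateway} — 5 in total.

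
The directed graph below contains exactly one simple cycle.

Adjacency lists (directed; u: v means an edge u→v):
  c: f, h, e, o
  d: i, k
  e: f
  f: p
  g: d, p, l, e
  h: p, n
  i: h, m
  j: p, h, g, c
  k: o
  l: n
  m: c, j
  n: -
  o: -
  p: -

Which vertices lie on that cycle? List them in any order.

d, g, i, j, m

DFS with gray/black marking from m:
m gray
  c gray
    f gray
      p gray
      p black
    f black
    h gray
      h→p: p black — skip
      n gray
      n black
    h black
    e gray
      e→f: f black — skip
    e black
    o gray
    o black
  c black
  j gray
    j→p: p black — skip
    j→h: h black — skip
    g gray
      d gray
        i gray
          i→h: h black — skip
          i→m: m is gray → back edge
Back edge closes the cycle m → j → g → d → i → m; its vertices are {d, g, i, j, m}.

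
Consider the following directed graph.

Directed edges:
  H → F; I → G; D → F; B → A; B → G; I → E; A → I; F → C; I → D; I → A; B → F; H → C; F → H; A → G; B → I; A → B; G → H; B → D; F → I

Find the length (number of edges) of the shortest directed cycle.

2

For each vertex v, BFS finds the shortest path from v back to v.
The shortest such closed walk is A → B → A, length 2.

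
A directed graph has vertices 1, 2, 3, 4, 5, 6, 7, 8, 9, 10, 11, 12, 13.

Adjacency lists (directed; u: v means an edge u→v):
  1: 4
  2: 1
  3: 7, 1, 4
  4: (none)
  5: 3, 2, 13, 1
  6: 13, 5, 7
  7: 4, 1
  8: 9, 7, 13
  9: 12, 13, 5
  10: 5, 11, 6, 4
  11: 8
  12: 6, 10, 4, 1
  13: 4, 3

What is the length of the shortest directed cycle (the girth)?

5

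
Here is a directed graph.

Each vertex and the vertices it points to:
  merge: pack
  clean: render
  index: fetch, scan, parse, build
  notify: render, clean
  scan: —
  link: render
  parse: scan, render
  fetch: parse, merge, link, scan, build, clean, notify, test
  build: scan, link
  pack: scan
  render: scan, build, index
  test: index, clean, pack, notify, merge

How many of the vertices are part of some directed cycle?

A vertex is on a directed cycle iff it belongs to a strongly connected component of size ≥ 2 (or has a self-loop).
The vertices on cycles are {link, test, build, clean, fetch, index, parse, notify, render} — 9 in total.

9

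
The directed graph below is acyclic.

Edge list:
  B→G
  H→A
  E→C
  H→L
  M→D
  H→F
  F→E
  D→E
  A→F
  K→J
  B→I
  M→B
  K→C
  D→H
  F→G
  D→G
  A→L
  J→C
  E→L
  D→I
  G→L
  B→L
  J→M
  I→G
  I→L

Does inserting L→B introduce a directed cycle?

Adding L→B creates a cycle iff B can already reach L.
Path from B: B → L.
So B → … → L → B is a cycle.

Yes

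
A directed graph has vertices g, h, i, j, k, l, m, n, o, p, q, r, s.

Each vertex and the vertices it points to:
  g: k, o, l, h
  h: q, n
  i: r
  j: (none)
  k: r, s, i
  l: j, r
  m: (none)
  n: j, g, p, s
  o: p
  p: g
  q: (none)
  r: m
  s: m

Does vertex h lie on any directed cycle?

h is on a cycle iff h can reach itself via ≥1 edge.
h → n → g → h — yes.

Yes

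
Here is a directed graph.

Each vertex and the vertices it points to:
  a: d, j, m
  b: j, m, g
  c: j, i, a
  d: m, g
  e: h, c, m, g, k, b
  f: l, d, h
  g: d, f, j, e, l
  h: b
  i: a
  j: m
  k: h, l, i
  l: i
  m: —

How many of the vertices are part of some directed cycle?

11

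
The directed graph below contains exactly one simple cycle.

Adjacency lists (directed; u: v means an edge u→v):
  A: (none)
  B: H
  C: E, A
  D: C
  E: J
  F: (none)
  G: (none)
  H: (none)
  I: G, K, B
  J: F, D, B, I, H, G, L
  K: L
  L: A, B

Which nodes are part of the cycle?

DFS with gray/black marking from J:
J gray
  F gray
  F black
  D gray
    C gray
      E gray
        E→J: J is gray → back edge
Back edge closes the cycle J → D → C → E → J; its vertices are {C, D, E, J}.

C, D, E, J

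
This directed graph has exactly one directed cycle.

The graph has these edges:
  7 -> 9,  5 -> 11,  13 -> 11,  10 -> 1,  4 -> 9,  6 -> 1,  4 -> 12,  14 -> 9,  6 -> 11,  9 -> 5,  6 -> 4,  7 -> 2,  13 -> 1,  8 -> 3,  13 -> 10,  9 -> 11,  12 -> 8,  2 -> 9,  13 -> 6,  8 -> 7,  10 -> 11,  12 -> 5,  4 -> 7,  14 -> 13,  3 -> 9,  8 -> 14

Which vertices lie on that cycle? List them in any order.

4, 6, 8, 12, 13, 14

DFS with gray/black marking from 4:
4 gray
  12 gray
    5 gray
      11 gray
      11 black
    5 black
    8 gray
      14 gray
        9 gray
          9→5: 5 black — skip
          9→11: 11 black — skip
        9 black
        13 gray
          13→11: 11 black — skip
          10 gray
            10→11: 11 black — skip
            1 gray
            1 black
          10 black
          13→1: 1 black — skip
          6 gray
            6→11: 11 black — skip
            6→4: 4 is gray → back edge
Back edge closes the cycle 4 → 12 → 8 → 14 → 13 → 6 → 4; its vertices are {4, 6, 8, 12, 13, 14}.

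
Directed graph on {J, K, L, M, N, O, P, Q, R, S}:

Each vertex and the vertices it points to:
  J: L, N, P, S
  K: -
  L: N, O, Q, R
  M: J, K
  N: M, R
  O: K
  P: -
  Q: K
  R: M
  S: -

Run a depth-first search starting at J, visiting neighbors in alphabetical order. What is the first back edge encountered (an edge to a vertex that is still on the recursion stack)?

M->J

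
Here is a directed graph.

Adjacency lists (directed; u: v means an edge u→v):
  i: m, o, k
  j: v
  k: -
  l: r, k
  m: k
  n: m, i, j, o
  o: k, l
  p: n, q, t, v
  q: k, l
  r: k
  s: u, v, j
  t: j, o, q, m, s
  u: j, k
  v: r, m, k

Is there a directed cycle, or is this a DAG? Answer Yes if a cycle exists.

DFS with white/gray/black marking, starting from l:
l gray
  r gray
    k gray
    k black
  r black
  l→k: k black — skip
l black
i gray
  m gray
    m→k: k black — skip
  m black
  o gray
    o→k: k black — skip
    o→l: l black — skip
  o black
  i→k: k black — skip
i black
j gray
  v gray
    v→r: r black — skip
    v→m: m black — skip
    v→k: k black — skip
  v black
j black
n gray
  n→m: m black — skip
  n→i: i black — skip
  n→j: j black — skip
  n→o: o black — skip
n black
p gray
  p→n: n black — skip
  q gray
    q→k: k black — skip
    q→l: l black — skip
  q black
  t gray
    t→j: j black — skip
    t→o: o black — skip
    t→q: q black — skip
    t→m: m black — skip
    s gray
      u gray
        u→j: j black — skip
        u→k: k black — skip
      u black
      s→v: v black — skip
      s→j: j black — skip
    s black
  t black
  p→v: v black — skip
p black
Every edge goes to a white or black vertex — no back edge, so the graph is acyclic.

No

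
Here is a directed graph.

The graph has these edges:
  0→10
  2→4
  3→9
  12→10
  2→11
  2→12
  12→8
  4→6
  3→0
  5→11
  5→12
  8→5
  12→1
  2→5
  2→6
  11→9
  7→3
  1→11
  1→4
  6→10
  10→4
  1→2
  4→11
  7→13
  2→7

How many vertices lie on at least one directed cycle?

8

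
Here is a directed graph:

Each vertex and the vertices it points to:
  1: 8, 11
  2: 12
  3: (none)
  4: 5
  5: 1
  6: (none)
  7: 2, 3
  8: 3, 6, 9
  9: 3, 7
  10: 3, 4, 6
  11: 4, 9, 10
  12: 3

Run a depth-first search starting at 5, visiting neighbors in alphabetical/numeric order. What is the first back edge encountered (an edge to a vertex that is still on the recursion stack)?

DFS from 5 (visiting neighbors in alphabetical/numeric order); mark gray on enter, black on exit:
5 gray
  1 gray
    8 gray
      3 gray
      3 black
      6 gray
      6 black
      9 gray
        9→3: 3 black — skip
        7 gray
          2 gray
            12 gray
              12→3: 3 black — skip
            12 black
          2 black
          7→3: 3 black — skip
        7 black
      9 black
    8 black
    11 gray
      4 gray
        4→5: 5 is gray → back edge
First back edge: 4 → 5.

4->5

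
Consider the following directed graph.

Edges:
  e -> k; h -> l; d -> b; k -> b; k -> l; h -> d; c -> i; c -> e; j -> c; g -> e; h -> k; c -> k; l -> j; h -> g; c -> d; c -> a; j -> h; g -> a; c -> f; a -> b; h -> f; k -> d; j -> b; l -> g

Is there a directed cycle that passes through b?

No

b lies on a cycle iff there is a path from b back to itself.
Exploring from b, it never reaches itself; equivalently, its strongly connected component is a singleton.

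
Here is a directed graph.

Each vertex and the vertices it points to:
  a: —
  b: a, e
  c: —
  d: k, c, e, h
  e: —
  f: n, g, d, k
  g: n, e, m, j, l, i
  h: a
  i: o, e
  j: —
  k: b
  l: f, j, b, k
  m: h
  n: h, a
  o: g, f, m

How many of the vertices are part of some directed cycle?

5

A vertex is on a directed cycle iff it belongs to a strongly connected component of size ≥ 2 (or has a self-loop).
The vertices on cycles are {f, g, i, l, o} — 5 in total.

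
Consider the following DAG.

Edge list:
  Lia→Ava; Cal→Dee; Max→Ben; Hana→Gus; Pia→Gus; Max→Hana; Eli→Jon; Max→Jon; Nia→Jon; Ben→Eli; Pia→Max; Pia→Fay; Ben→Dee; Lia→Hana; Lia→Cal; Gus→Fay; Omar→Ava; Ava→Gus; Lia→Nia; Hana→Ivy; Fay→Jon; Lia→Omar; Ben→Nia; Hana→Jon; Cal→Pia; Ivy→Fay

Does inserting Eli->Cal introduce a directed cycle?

Yes

Adding Eli→Cal creates a cycle iff Cal can already reach Eli.
Path from Cal: Cal → Pia → Max → Ben → Eli.
So Cal → … → Eli → Cal is a cycle.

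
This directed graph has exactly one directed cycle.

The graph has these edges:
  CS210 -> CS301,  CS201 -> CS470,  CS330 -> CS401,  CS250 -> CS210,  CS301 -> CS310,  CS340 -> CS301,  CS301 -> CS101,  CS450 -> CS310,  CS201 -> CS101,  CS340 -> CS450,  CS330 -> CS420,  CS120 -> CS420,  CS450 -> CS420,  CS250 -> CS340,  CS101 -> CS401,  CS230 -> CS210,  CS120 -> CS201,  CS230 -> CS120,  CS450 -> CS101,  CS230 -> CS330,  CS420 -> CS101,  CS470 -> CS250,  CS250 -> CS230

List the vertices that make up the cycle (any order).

CS120, CS201, CS230, CS250, CS470

DFS with gray/black marking from CS250:
CS250 gray
  CS230 gray
    CS120 gray
      CS201 gray
        CS470 gray
          CS470→CS250: CS250 is gray → back edge
Back edge closes the cycle CS250 → CS230 → CS120 → CS201 → CS470 → CS250; its vertices are {CS120, CS201, CS230, CS250, CS470}.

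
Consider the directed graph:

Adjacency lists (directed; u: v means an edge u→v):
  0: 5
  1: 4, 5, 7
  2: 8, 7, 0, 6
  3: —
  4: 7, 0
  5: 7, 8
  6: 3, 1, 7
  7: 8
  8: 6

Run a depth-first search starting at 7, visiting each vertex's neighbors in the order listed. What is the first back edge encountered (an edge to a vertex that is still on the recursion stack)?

DFS from 7 (visiting each vertex's neighbors in the order listed); mark gray on enter, black on exit:
7 gray
  8 gray
    6 gray
      3 gray
      3 black
      1 gray
        4 gray
          4→7: 7 is gray → back edge
First back edge: 4 → 7.

4→7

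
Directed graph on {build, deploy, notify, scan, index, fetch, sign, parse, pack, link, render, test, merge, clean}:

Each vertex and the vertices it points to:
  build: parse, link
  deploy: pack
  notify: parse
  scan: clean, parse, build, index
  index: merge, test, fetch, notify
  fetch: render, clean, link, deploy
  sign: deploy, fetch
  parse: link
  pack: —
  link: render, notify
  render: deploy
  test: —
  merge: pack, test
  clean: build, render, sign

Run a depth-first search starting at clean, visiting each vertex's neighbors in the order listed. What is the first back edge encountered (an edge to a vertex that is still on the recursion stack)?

DFS from clean (visiting each vertex's neighbors in the order listed); mark gray on enter, black on exit:
clean gray
  build gray
    parse gray
      link gray
        render gray
          deploy gray
            pack gray
            pack black
          deploy black
        render black
        notify gray
          notify→parse: parse is gray → back edge
First back edge: notify → parse.

notify→parse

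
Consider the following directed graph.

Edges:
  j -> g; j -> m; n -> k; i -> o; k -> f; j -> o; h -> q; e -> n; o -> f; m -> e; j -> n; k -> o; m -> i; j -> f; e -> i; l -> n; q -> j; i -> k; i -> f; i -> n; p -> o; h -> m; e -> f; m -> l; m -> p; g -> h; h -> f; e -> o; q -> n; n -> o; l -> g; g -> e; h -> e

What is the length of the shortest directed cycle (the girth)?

4

For each vertex v, BFS finds the shortest path from v back to v.
The shortest such closed walk is h → q → j → g → h, length 4.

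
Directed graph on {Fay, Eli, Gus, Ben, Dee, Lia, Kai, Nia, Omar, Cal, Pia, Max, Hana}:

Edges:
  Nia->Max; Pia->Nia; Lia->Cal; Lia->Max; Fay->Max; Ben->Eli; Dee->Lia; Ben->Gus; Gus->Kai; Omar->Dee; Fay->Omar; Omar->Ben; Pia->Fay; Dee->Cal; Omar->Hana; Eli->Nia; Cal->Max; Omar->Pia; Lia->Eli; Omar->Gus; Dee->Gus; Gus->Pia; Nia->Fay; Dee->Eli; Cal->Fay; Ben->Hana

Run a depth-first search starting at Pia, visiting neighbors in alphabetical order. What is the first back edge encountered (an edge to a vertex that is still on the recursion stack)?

DFS from Pia (visiting neighbors in alphabetical order); mark gray on enter, black on exit:
Pia gray
  Fay gray
    Max gray
    Max black
    Omar gray
      Ben gray
        Eli gray
          Nia gray
            Nia→Fay: Fay is gray → back edge
First back edge: Nia → Fay.

Nia->Fay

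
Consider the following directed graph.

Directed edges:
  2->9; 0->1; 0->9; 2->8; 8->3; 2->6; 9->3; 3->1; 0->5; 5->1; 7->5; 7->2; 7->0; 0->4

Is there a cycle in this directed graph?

DFS with white/gray/black marking, starting from 2:
2 gray
  6 gray
  6 black
  9 gray
    3 gray
      1 gray
      1 black
    3 black
  9 black
  8 gray
    8→3: 3 black — skip
  8 black
2 black
5 gray
  5→1: 1 black — skip
5 black
0 gray
  0→9: 9 black — skip
  0→5: 5 black — skip
  0→1: 1 black — skip
  4 gray
  4 black
0 black
7 gray
  7→5: 5 black — skip
  7→2: 2 black — skip
  7→0: 0 black — skip
7 black
Every edge goes to a white or black vertex — no back edge, so the graph is acyclic.

No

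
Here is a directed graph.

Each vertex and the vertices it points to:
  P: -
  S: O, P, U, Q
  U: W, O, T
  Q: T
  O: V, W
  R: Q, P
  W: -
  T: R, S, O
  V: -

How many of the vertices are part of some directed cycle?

A vertex is on a directed cycle iff it belongs to a strongly connected component of size ≥ 2 (or has a self-loop).
The vertices on cycles are {Q, R, S, T, U} — 5 in total.

5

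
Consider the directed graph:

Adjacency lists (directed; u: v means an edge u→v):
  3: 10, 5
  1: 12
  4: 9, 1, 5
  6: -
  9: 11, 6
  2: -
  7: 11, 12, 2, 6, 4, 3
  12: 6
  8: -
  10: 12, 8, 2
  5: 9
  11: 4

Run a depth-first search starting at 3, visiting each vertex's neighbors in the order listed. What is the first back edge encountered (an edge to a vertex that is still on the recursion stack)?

DFS from 3 (visiting each vertex's neighbors in the order listed); mark gray on enter, black on exit:
3 gray
  10 gray
    12 gray
      6 gray
      6 black
    12 black
    8 gray
    8 black
    2 gray
    2 black
  10 black
  5 gray
    9 gray
      11 gray
        4 gray
          4→9: 9 is gray → back edge
First back edge: 4 → 9.

4->9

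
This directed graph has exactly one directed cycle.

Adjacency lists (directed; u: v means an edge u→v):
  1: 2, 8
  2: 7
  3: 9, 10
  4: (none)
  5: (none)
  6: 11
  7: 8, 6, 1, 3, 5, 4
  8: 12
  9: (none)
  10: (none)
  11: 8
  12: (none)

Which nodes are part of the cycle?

DFS with gray/black marking from 7:
7 gray
  8 gray
    12 gray
    12 black
  8 black
  6 gray
    11 gray
      11→8: 8 black — skip
    11 black
  6 black
  1 gray
    2 gray
      2→7: 7 is gray → back edge
Back edge closes the cycle 7 → 1 → 2 → 7; its vertices are {1, 2, 7}.

1, 2, 7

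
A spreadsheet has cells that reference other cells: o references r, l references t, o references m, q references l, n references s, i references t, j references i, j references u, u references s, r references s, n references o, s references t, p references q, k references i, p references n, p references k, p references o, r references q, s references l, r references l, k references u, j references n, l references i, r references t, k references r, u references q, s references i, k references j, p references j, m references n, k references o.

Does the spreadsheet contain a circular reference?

Yes

DFS with white/gray/black marking, starting from o:
o gray
  r gray
    s gray
      t gray
      t black
      l gray
        i gray
          i→t: t black — skip
        i black
        l→t: t black — skip
      l black
      s→i: i black — skip
    s black
    r→l: l black — skip
    r→t: t black — skip
    q gray
      q→l: l black — skip
    q black
  r black
  m gray
    n gray
      n→o: o is gray → back edge
Back edge found, so a cycle exists: o → m → n → o.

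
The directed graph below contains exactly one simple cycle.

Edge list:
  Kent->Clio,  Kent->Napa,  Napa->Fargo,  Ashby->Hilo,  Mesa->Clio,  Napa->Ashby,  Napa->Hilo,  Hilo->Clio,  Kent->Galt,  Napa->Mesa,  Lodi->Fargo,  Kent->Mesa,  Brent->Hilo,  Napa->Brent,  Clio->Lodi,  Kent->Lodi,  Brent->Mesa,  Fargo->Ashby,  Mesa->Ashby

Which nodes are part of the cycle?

DFS with gray/black marking from Lodi:
Lodi gray
  Fargo gray
    Ashby gray
      Hilo gray
        Clio gray
          Clio→Lodi: Lodi is gray → back edge
Back edge closes the cycle Lodi → Fargo → Ashby → Hilo → Clio → Lodi; its vertices are {Clio, Hilo, Lodi, Ashby, Fargo}.

Clio, Hilo, Lodi, Ashby, Fargo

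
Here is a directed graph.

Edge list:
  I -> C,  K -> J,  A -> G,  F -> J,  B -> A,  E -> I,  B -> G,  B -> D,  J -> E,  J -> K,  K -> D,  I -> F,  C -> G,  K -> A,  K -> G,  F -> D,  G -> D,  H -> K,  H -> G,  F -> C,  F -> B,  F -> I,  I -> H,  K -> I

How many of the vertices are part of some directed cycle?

6

A vertex is on a directed cycle iff it belongs to a strongly connected component of size ≥ 2 (or has a self-loop).
The vertices on cycles are {E, F, H, I, J, K} — 6 in total.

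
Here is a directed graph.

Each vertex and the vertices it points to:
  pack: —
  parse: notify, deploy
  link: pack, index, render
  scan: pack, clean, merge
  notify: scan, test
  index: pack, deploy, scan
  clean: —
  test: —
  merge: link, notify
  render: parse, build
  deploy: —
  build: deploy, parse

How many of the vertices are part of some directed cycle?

8

A vertex is on a directed cycle iff it belongs to a strongly connected component of size ≥ 2 (or has a self-loop).
The vertices on cycles are {link, scan, build, index, merge, parse, notify, render} — 8 in total.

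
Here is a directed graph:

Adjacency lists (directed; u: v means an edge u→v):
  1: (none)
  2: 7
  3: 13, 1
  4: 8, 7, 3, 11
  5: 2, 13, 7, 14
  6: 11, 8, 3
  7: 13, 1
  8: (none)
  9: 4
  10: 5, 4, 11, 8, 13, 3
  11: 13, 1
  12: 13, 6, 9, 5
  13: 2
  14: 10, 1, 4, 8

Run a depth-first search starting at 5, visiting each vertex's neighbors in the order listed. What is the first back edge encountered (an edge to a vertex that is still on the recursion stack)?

DFS from 5 (visiting each vertex's neighbors in the order listed); mark gray on enter, black on exit:
5 gray
  2 gray
    7 gray
      13 gray
        13→2: 2 is gray → back edge
First back edge: 13 → 2.

13->2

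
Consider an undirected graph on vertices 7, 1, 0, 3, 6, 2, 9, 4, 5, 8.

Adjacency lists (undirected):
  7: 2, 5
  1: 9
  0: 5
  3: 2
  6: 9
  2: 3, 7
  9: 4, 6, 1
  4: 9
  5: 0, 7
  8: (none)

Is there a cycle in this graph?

DFS, tracking each vertex's parent; an edge to a visited non-parent vertex closes a cycle.
Start from 2:
visit 2 (parent –)
  visit 3 (parent 2)
    3–2: parent, skip
  visit 7 (parent 2)
    7–2: parent, skip
    visit 5 (parent 7)
      visit 0 (parent 5)
        0–5: parent, skip
      5–7: parent, skip
visit 1 (parent –)
  visit 9 (parent 1)
    visit 4 (parent 9)
      4–9: parent, skip
    visit 6 (parent 9)
      6–9: parent, skip
    9–1: parent, skip
visit 8 (parent –)
No non-parent visited neighbor found — the graph is a forest.

No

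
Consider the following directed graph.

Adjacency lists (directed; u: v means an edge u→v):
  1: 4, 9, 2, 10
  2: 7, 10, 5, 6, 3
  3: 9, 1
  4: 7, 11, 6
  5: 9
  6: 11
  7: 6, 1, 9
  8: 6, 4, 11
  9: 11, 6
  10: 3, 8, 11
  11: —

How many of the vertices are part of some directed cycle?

A vertex is on a directed cycle iff it belongs to a strongly connected component of size ≥ 2 (or has a self-loop).
The vertices on cycles are {1, 2, 3, 4, 7, 8, 10} — 7 in total.

7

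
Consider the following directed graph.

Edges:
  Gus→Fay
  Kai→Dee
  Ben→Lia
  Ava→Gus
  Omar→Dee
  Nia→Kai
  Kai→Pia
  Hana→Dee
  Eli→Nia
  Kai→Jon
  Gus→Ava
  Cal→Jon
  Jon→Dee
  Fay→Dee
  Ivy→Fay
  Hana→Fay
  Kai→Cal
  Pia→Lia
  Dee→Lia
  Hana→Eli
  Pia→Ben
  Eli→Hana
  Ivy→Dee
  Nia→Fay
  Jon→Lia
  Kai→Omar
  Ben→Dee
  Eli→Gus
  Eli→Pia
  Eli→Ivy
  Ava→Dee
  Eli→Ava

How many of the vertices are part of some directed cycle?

A vertex is on a directed cycle iff it belongs to a strongly connected component of size ≥ 2 (or has a self-loop).
The vertices on cycles are {Ava, Eli, Gus, Hana} — 4 in total.

4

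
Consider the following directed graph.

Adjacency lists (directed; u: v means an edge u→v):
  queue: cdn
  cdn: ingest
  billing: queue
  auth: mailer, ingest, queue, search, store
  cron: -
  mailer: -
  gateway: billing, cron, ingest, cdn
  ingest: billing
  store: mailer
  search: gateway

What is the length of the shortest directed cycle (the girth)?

4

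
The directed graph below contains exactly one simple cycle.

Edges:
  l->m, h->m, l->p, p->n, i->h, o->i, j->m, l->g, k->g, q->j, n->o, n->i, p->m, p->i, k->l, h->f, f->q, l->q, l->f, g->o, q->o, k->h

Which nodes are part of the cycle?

f, h, i, o, q

DFS with gray/black marking from h:
h gray
  m gray
  m black
  f gray
    q gray
      j gray
        j→m: m black — skip
      j black
      o gray
        i gray
          i→h: h is gray → back edge
Back edge closes the cycle h → f → q → o → i → h; its vertices are {f, h, i, o, q}.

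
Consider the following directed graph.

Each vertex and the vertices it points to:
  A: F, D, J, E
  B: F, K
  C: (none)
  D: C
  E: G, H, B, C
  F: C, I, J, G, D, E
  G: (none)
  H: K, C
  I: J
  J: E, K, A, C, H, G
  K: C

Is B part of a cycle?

Yes

B is on a cycle iff B can reach itself via ≥1 edge.
B → F → E → B — yes.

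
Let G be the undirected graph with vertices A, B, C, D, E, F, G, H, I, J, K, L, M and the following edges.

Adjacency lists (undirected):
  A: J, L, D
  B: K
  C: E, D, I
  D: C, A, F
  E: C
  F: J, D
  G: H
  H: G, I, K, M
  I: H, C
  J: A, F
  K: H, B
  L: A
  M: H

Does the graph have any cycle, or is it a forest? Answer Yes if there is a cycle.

Yes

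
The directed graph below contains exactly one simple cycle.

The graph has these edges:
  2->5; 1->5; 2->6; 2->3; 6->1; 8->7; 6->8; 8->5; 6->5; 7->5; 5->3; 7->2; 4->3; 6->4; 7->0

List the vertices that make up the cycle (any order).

2, 6, 7, 8

DFS with gray/black marking from 6:
6 gray
  8 gray
    7 gray
      2 gray
        3 gray
        3 black
        5 gray
          5→3: 3 black — skip
        5 black
        2→6: 6 is gray → back edge
Back edge closes the cycle 6 → 8 → 7 → 2 → 6; its vertices are {2, 6, 7, 8}.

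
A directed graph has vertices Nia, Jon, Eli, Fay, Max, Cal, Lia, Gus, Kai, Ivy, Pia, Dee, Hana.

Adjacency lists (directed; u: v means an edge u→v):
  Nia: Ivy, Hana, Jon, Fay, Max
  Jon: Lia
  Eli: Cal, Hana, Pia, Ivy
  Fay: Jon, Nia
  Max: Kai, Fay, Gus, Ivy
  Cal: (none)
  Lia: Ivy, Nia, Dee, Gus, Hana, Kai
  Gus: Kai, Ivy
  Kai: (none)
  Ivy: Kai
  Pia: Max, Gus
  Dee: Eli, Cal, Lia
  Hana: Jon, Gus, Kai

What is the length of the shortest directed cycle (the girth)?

2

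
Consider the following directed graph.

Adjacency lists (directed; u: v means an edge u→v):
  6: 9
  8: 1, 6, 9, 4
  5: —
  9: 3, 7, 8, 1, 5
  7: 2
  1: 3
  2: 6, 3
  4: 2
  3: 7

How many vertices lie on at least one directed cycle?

8

A vertex is on a directed cycle iff it belongs to a strongly connected component of size ≥ 2 (or has a self-loop).
The vertices on cycles are {1, 2, 3, 4, 6, 7, 8, 9} — 8 in total.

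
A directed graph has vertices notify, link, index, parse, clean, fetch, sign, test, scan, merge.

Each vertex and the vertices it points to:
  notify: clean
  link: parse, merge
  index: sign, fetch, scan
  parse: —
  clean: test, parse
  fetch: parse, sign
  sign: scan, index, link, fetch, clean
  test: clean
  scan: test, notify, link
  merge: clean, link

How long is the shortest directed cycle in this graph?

For each vertex v, BFS finds the shortest path from v back to v.
The shortest such closed walk is index → sign → index, length 2.

2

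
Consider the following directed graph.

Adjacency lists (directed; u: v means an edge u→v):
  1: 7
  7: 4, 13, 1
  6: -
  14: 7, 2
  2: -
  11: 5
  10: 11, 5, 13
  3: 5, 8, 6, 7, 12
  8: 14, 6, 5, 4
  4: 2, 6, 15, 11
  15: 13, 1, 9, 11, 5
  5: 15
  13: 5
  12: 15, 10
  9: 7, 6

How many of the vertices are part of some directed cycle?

8

A vertex is on a directed cycle iff it belongs to a strongly connected component of size ≥ 2 (or has a self-loop).
The vertices on cycles are {1, 4, 5, 7, 9, 11, 13, 15} — 8 in total.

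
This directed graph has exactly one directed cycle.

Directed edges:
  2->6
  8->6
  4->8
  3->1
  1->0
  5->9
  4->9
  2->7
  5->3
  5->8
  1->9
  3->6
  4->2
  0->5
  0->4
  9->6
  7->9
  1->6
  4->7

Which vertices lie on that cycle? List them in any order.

0, 1, 3, 5

DFS with gray/black marking from 0:
0 gray
  5 gray
    8 gray
      6 gray
      6 black
    8 black
    9 gray
      9→6: 6 black — skip
    9 black
    3 gray
      1 gray
        1→6: 6 black — skip
        1→0: 0 is gray → back edge
Back edge closes the cycle 0 → 5 → 3 → 1 → 0; its vertices are {0, 1, 3, 5}.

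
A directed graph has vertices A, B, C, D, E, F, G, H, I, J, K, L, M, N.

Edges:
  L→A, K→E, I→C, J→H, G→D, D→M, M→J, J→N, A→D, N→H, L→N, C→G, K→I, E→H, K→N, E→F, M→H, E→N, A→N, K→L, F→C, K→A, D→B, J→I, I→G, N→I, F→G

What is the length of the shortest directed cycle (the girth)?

5

For each vertex v, BFS finds the shortest path from v back to v.
The shortest such closed walk is D → M → J → I → G → D, length 5.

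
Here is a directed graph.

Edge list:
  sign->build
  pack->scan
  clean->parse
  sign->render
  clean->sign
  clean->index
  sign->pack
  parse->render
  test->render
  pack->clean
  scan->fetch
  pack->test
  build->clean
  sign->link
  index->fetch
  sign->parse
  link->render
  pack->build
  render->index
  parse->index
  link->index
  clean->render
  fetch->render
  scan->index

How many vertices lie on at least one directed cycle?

7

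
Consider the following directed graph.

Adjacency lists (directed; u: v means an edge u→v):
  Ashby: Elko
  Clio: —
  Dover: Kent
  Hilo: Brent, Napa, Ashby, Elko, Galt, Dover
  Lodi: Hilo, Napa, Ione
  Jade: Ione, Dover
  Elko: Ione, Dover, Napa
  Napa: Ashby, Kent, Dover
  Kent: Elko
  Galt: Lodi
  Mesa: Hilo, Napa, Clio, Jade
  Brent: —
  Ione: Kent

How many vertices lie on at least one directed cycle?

A vertex is on a directed cycle iff it belongs to a strongly connected component of size ≥ 2 (or has a self-loop).
The vertices on cycles are {Elko, Galt, Hilo, Ione, Kent, Lodi, Napa, Ashby, Dover} — 9 in total.

9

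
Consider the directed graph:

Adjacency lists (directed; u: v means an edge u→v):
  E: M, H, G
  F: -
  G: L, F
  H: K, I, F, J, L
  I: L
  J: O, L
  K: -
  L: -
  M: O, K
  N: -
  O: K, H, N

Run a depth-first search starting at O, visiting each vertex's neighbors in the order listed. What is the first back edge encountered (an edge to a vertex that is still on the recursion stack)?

DFS from O (visiting each vertex's neighbors in the order listed); mark gray on enter, black on exit:
O gray
  K gray
  K black
  H gray
    H→K: K black — skip
    I gray
      L gray
      L black
    I black
    F gray
    F black
    J gray
      J→O: O is gray → back edge
First back edge: J → O.

J→O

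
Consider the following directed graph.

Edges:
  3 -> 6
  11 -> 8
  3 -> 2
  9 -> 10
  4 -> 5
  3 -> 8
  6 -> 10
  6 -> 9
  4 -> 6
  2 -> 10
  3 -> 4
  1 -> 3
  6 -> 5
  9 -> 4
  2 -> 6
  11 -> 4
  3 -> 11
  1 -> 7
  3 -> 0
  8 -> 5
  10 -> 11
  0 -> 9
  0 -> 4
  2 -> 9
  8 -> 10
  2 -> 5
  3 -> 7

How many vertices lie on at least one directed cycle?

A vertex is on a directed cycle iff it belongs to a strongly connected component of size ≥ 2 (or has a self-loop).
The vertices on cycles are {4, 6, 8, 9, 10, 11} — 6 in total.

6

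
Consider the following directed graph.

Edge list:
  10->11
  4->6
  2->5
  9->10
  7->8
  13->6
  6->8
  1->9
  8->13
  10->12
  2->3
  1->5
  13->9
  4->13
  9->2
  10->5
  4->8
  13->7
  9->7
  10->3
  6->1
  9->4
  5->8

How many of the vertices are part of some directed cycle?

10

A vertex is on a directed cycle iff it belongs to a strongly connected component of size ≥ 2 (or has a self-loop).
The vertices on cycles are {1, 2, 4, 5, 6, 7, 8, 9, 10, 13} — 10 in total.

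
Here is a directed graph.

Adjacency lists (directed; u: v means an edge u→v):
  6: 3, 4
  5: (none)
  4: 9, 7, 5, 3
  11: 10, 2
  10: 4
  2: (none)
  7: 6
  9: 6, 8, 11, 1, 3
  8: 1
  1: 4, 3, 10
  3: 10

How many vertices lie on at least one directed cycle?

9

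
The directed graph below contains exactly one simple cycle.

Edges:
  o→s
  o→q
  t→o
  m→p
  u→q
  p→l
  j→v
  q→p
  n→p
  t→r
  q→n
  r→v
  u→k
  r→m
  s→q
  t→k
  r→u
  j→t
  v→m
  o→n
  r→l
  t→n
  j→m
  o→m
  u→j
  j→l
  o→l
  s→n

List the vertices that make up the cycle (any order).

j, r, t, u

DFS with gray/black marking from t:
t gray
  n gray
    p gray
      l gray
      l black
    p black
  n black
  k gray
  k black
  r gray
    v gray
      m gray
        m→p: p black — skip
      m black
    v black
    u gray
      q gray
        q→p: p black — skip
        q→n: n black — skip
      q black
      j gray
        j→l: l black — skip
        j→m: m black — skip
        j→v: v black — skip
        j→t: t is gray → back edge
Back edge closes the cycle t → r → u → j → t; its vertices are {j, r, t, u}.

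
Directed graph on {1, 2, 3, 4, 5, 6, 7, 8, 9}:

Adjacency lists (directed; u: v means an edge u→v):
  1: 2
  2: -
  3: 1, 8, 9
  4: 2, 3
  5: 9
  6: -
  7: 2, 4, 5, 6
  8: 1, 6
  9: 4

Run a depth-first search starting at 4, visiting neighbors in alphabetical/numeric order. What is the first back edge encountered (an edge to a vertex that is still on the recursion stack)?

9->4

DFS from 4 (visiting neighbors in alphabetical/numeric order); mark gray on enter, black on exit:
4 gray
  2 gray
  2 black
  3 gray
    1 gray
      1→2: 2 black — skip
    1 black
    8 gray
      8→1: 1 black — skip
      6 gray
      6 black
    8 black
    9 gray
      9→4: 4 is gray → back edge
First back edge: 9 → 4.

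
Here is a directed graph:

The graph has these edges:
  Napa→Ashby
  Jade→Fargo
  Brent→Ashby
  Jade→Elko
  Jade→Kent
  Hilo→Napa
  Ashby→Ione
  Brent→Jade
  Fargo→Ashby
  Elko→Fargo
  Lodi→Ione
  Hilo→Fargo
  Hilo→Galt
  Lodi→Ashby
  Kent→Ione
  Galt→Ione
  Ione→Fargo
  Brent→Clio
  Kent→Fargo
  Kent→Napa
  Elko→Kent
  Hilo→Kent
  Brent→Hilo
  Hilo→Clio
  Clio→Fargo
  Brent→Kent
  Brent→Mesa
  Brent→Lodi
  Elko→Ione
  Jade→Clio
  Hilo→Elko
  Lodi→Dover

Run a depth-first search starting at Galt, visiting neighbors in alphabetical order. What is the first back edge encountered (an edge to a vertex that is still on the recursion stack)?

Ashby->Ione

DFS from Galt (visiting neighbors in alphabetical order); mark gray on enter, black on exit:
Galt gray
  Ione gray
    Fargo gray
      Ashby gray
        Ashby→Ione: Ione is gray → back edge
First back edge: Ashby → Ione.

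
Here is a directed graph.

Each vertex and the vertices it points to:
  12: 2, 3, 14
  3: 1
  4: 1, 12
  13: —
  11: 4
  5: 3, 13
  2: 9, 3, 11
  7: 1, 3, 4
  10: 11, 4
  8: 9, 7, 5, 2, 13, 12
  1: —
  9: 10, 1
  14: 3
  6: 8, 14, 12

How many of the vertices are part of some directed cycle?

A vertex is on a directed cycle iff it belongs to a strongly connected component of size ≥ 2 (or has a self-loop).
The vertices on cycles are {2, 4, 9, 10, 11, 12} — 6 in total.

6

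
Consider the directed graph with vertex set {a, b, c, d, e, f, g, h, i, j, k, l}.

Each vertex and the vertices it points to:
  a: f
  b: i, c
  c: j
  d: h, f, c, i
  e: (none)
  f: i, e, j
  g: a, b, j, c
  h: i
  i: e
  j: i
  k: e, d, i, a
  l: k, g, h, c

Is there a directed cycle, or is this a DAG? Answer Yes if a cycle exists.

No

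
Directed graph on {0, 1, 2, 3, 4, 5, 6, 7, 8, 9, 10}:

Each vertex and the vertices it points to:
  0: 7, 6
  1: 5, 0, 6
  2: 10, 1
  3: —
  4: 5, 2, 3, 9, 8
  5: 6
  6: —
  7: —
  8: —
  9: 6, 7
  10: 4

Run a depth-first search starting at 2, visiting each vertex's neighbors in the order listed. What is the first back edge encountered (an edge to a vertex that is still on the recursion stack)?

DFS from 2 (visiting each vertex's neighbors in the order listed); mark gray on enter, black on exit:
2 gray
  10 gray
    4 gray
      5 gray
        6 gray
        6 black
      5 black
      4→2: 2 is gray → back edge
First back edge: 4 → 2.

4→2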